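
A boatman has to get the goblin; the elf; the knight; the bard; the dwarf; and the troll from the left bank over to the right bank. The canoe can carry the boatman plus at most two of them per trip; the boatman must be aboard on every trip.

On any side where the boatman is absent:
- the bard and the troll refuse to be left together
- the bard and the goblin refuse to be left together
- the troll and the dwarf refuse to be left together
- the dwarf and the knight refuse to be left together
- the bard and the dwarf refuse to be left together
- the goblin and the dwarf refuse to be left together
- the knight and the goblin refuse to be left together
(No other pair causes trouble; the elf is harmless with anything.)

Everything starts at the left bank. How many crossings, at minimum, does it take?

impossible

Whatever the first load, the items left behind include a forbidden pair without the boatman. No opening move is safe, so no plan exists.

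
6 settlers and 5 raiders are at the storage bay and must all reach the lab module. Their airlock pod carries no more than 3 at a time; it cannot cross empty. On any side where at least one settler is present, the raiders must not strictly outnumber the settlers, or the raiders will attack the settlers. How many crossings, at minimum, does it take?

9

Counting alone: each trip to the lab module takes at most 3 across and each return brings at least 1 back, so after t trips out (and t−1 returns) at most 3t − (t−1) of the 11 are across; that first reaches 11 at t = 5, so at least 9 crossings are needed.
The plan below uses exactly 9 crossings, so it is optimal:
1. 3 raiders → the lab module.  (the storage bay: 6S 2R; the lab module: 0S 3R)
2. 1 raider ← the storage bay.  (the storage bay: 6S 3R; the lab module: 0S 2R)
3. 3 settlers → the lab module.  (the storage bay: 3S 3R; the lab module: 3S 2R)
4. 1 settler ← the storage bay.  (the storage bay: 4S 3R; the lab module: 2S 2R)
5. 2 settlers and 1 raider → the lab module.  (the storage bay: 2S 2R; the lab module: 4S 3R)
6. 1 settler ← the storage bay.  (the storage bay: 3S 2R; the lab module: 3S 3R)
7. 2 settlers and 1 raider → the lab module.  (the storage bay: 1S 1R; the lab module: 5S 4R)
8. 1 settler ← the storage bay.  (the storage bay: 2S 1R; the lab module: 4S 4R)
9. 2 settlers and 1 raider → the lab module.  (the storage bay: 0S 0R; the lab module: 6S 5R)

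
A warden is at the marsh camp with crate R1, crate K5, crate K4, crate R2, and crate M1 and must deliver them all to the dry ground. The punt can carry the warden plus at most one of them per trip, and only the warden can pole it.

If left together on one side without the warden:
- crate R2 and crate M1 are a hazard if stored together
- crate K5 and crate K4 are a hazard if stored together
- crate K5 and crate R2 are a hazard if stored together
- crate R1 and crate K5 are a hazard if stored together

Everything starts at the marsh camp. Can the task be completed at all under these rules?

No

Whatever the first load, the items left behind include a forbidden pair without the warden. No opening move is safe, so no plan exists.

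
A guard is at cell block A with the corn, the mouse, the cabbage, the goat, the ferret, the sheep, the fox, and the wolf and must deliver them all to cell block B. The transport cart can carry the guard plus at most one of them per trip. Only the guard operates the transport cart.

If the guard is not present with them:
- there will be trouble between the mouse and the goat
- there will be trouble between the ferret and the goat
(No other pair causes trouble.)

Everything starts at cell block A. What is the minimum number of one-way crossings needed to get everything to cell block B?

17

Counting alone: the guard can take at most 1 across per trip to cell block B, so moving all 8 needs at least 8 loaded trips out, with a return between consecutive ones — at least 15 crossings.
The safety rule pushes this higher. Following every safe sequence of crossings, the most of the 8 that can be at cell block B as the transport cart arrives there on crossing 15 is 7 — never all 8.
So no plan with fewer than 17 crossings exists, and this one achieves 17:
1. Guard goes to cell block B with the goat.
2. Guard goes back to cell block A alone.
3. Guard goes to cell block B with the corn.
4. Guard goes back to cell block A alone.
5. Guard goes to cell block B with the mouse.
6. Guard goes back to cell block A with the goat.
7. Guard goes to cell block B with the ferret.
8. Guard goes back to cell block A alone.
9. Guard goes to cell block B with the cabbage.
10. Guard goes back to cell block A alone.
11. Guard goes to cell block B with the sheep.
12. Guard goes back to cell block A alone.
13. Guard goes to cell block B with the fox.
14. Guard goes back to cell block A alone.
15. Guard goes to cell block B with the wolf.
16. Guard goes back to cell block A alone.
17. Guard goes to cell block B with the goat.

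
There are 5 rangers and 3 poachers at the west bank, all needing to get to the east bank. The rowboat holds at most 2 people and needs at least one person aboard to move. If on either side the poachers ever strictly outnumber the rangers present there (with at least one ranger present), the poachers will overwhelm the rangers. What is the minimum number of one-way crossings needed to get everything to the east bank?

Counting alone: each trip to the east bank takes at most 2 across and each return brings at least 1 back, so after t trips out (and t−1 returns) at most 2t − (t−1) of the 8 are across; that first reaches 8 at t = 7, so at least 13 crossings are needed.
The plan below uses exactly 13 crossings, so it is optimal:
1. 2 poachers → the east bank.  (the west bank: 5R 1P; the east bank: 0R 2P)
2. 1 poacher ← the west bank.  (the west bank: 5R 2P; the east bank: 0R 1P)
3. 2 poachers → the east bank.  (the west bank: 5R 0P; the east bank: 0R 3P)
4. 1 poacher ← the west bank.  (the west bank: 5R 1P; the east bank: 0R 2P)
5. 2 rangers → the east bank.  (the west bank: 3R 1P; the east bank: 2R 2P)
6. 1 poacher ← the west bank.  (the west bank: 3R 2P; the east bank: 2R 1P)
7. 1 ranger and 1 poacher → the east bank.  (the west bank: 2R 1P; the east bank: 3R 2P)
8. 1 poacher ← the west bank.  (the west bank: 2R 2P; the east bank: 3R 1P)
9. 2 poachers → the east bank.  (the west bank: 2R 0P; the east bank: 3R 3P)
10. 1 poacher ← the west bank.  (the west bank: 2R 1P; the east bank: 3R 2P)
11. 1 ranger and 1 poacher → the east bank.  (the west bank: 1R 0P; the east bank: 4R 3P)
12. 1 poacher ← the west bank.  (the west bank: 1R 1P; the east bank: 4R 2P)
13. 1 ranger and 1 poacher → the east bank.  (the west bank: 0R 0P; the east bank: 5R 3P)

13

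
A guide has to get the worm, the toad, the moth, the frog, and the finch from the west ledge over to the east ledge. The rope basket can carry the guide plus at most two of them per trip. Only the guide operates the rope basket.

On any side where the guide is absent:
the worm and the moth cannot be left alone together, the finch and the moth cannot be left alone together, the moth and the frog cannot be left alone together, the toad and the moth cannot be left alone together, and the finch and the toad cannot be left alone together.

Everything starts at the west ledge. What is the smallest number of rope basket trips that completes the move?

7

Counting alone: the guide can take at most 2 across per trip to the east ledge, so moving all 5 needs at least 3 loaded trips out, with a return between consecutive ones — at least 5 crossings.
The safety rule pushes this higher. Following every safe sequence of crossings, the most of the 5 that can be at the east ledge as the rope basket arrives there on crossing 5 is 4 — never all 5.
So no plan with fewer than 7 crossings exists, and this one achieves 7:
1. Guide goes to the east ledge with the moth and the toad.
2. Guide goes back to the west ledge with the toad.
3. Guide goes to the east ledge with the toad and the worm.
4. Guide goes back to the west ledge with the moth.
5. Guide goes to the east ledge with the frog and the moth.
6. Guide goes back to the west ledge with the moth.
7. Guide goes to the east ledge with the finch and the moth.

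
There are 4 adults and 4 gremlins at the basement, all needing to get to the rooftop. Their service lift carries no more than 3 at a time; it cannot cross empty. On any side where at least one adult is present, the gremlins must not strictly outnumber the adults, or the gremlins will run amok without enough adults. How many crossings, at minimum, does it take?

Counting alone: each trip to the rooftop takes at most 3 across and each return brings at least 1 back, so after t trips out (and t−1 returns) at most 3t − (t−1) of the 8 are across; that first reaches 8 at t = 4, so at least 7 crossings are needed.
The safety rule pushes this higher. Following every safe sequence of crossings, the most of the 8 that can be at the rooftop as the service lift arrives there on crossing 7 is 7 — never all 8.
So no plan with fewer than 9 crossings exists, and this one achieves 9:
1. 2 gremlins → the rooftop.  (the basement: 4A 2G; the rooftop: 0A 2G)
2. 1 gremlin ← the basement.  (the basement: 4A 3G; the rooftop: 0A 1G)
3. 3 gremlins → the rooftop.  (the basement: 4A 0G; the rooftop: 0A 4G)
4. 1 gremlin ← the basement.  (the basement: 4A 1G; the rooftop: 0A 3G)
5. 3 adults → the rooftop.  (the basement: 1A 1G; the rooftop: 3A 3G)
6. 1 adult and 1 gremlin ← the basement.  (the basement: 2A 2G; the rooftop: 2A 2G)
7. 2 adults → the rooftop.  (the basement: 0A 2G; the rooftop: 4A 2G)
8. 1 gremlin ← the basement.  (the basement: 0A 3G; the rooftop: 4A 1G)
9. 3 gremlins → the rooftop.  (the basement: 0A 0G; the rooftop: 4A 4G)

9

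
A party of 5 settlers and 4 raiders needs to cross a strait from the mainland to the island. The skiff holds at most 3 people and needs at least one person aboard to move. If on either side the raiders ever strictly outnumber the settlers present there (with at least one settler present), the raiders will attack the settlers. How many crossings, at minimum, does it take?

Counting alone: each trip to the island takes at most 3 across and each return brings at least 1 back, so after t trips out (and t−1 returns) at most 3t − (t−1) of the 9 are across; that first reaches 9 at t = 4, so at least 7 crossings are needed.
The plan below uses exactly 7 crossings, so it is optimal:
1. 3 raiders → the island.  (the mainland: 5S 1R; the island: 0S 3R)
2. 1 raider ← the mainland.  (the mainland: 5S 2R; the island: 0S 2R)
3. 3 settlers → the island.  (the mainland: 2S 2R; the island: 3S 2R)
4. 1 settler ← the mainland.  (the mainland: 3S 2R; the island: 2S 2R)
5. 2 settlers and 1 raider → the island.  (the mainland: 1S 1R; the island: 4S 3R)
6. 1 settler ← the mainland.  (the mainland: 2S 1R; the island: 3S 3R)
7. 2 settlers and 1 raider → the island.  (the mainland: 0S 0R; the island: 5S 4R)

7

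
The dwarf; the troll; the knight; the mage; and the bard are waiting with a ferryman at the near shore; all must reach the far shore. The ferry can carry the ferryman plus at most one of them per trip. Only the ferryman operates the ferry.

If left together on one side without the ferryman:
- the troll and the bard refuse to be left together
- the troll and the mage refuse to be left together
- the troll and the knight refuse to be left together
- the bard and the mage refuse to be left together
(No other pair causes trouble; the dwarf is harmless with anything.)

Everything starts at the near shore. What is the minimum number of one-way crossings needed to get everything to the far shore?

impossible

Whatever the first load, the items left behind include a forbidden pair without the ferryman. No opening move is safe, so no plan exists.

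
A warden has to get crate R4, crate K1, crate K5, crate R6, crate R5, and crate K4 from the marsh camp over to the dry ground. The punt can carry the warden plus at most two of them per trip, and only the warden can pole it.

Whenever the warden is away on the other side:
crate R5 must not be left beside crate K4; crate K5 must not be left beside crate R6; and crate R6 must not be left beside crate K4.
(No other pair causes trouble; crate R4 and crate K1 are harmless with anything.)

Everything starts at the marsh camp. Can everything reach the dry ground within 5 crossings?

Yes — this plan uses 5 crossings (≤ 5):
1. Warden goes to the dry ground with crate K4 and crate K5.  [the marsh camp: crate K1, crate R4, crate R5, crate R6 | the dry ground: crate K4, crate K5]
2. Warden goes back to the marsh camp alone.  [the marsh camp: crate K1, crate R4, crate R5, crate R6 | the dry ground: crate K4, crate K5]
3. Warden goes to the dry ground with crate K1 and crate R4.  [the marsh camp: crate R5, crate R6 | the dry ground: crate K1, crate K4, crate K5, crate R4]
4. Warden goes back to the marsh camp alone.  [the marsh camp: crate R5, crate R6 | the dry ground: crate K1, crate K4, crate K5, crate R4]
5. Warden goes to the dry ground with crate R5 and crate R6.  [the marsh camp: — | the dry ground: crate K1, crate K4, crate K5, crate R4, crate R5, crate R6]

Yes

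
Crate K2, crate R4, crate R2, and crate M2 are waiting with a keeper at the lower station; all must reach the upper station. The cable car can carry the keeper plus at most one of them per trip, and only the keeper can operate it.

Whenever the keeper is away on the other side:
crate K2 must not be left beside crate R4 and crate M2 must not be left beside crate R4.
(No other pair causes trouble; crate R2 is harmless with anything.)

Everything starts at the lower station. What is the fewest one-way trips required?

Counting alone: the keeper can take at most 1 across per trip to the upper station, so moving all 4 needs at least 4 loaded trips out, with a return between consecutive ones — at least 7 crossings.
The safety rule pushes this higher. Following every safe sequence of crossings, the most of the 4 that can be at the upper station as the cable car arrives there on crossing 7 is 3 — never all 4.
So no plan with fewer than 9 crossings exists, and this one achieves 9:
1. Keeper goes to the upper station with crate R4.
2. Keeper goes back to the lower station alone.
3. Keeper goes to the upper station with crate K2.
4. Keeper goes back to the lower station with crate R4.
5. Keeper goes to the upper station with crate M2.
6. Keeper goes back to the lower station alone.
7. Keeper goes to the upper station with crate R2.
8. Keeper goes back to the lower station alone.
9. Keeper goes to the upper station with crate R4.

9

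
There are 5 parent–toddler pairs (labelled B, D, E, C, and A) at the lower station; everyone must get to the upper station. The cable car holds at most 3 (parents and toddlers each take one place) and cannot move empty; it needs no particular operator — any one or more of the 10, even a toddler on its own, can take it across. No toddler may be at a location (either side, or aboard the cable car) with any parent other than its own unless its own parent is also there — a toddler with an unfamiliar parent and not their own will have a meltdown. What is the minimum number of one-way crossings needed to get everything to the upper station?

Counting alone: each trip to the upper station takes at most 3 across and each return brings at least 1 back, so after t trips out (and t−1 returns) at most 3t − (t−1) of the 10 are across; that first reaches 10 at t = 5, so at least 9 crossings are needed.
The safety rule pushes this higher. Following every safe sequence of crossings, the most of the 10 that can be at the upper station as the cable car arrives there on crossing 9 is 9 — never all 10.
So no plan with fewer than 11 crossings exists, and this one achieves 11:
1. parent B and toddler B cross → the upper station.
2. parent B crosses ← the lower station.
3. toddler C, toddler D, and toddler E cross → the upper station.
4. toddler B crosses ← the lower station.
5. parent C, parent D, and parent E cross → the upper station.
6. parent D and toddler D cross ← the lower station.
7. parent A, parent B, and parent D cross → the upper station.
8. toddler E crosses ← the lower station.
9. toddler B and toddler D cross → the upper station.
10. toddler B crosses ← the lower station.
11. toddler A, toddler B, and toddler E cross → the upper station.

11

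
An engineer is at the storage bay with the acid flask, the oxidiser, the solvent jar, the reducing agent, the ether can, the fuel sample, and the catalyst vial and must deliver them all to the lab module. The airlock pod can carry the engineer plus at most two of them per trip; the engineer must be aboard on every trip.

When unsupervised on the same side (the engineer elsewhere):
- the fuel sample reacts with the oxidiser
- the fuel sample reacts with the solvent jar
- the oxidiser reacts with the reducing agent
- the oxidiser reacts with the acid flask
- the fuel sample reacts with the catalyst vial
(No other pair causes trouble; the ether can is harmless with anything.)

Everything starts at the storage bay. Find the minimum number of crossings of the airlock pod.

9

Counting alone: the engineer can take at most 2 across per trip to the lab module, so moving all 7 needs at least 4 loaded trips out, with a return between consecutive ones — at least 7 crossings.
The safety rule pushes this higher. Following every safe sequence of crossings, the most of the 7 that can be at the lab module as the airlock pod arrives there on crossing 7 is 6 — never all 7.
So no plan with fewer than 9 crossings exists, and this one achieves 9:
1. Engineer goes to the lab module with the fuel sample and the oxidiser.
2. Engineer goes back to the storage bay with the oxidiser.
3. Engineer goes to the lab module with the acid flask and the oxidiser.
4. Engineer goes back to the storage bay with the oxidiser.
5. Engineer goes to the lab module with the ether can and the reducing agent.
6. Engineer goes back to the storage bay alone.
7. Engineer goes to the lab module with the catalyst vial and the solvent jar.
8. Engineer goes back to the storage bay with the fuel sample.
9. Engineer goes to the lab module with the fuel sample and the oxidiser.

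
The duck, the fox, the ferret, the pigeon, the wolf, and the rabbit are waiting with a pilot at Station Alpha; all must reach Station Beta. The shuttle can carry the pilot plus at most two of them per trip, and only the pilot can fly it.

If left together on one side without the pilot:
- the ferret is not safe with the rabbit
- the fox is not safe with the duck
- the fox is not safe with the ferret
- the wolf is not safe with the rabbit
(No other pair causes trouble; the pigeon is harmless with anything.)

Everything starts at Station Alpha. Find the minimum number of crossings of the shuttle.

7

Counting alone: the pilot can take at most 2 across per trip to Station Beta, so moving all 6 needs at least 3 loaded trips out, with a return between consecutive ones — at least 5 crossings.
The safety rule pushes this higher. Following every safe sequence of crossings, the most of the 6 that can be at Station Beta as the shuttle arrives there on crossing 5 is 5 — never all 6.
So no plan with fewer than 7 crossings exists, and this one achieves 7:
1. Pilot goes to Station Beta with the fox and the rabbit.
2. Pilot goes back to Station Alpha alone.
3. Pilot goes to Station Beta with the duck and the ferret.
4. Pilot goes back to Station Alpha with the fox and the rabbit.
5. Pilot goes to Station Beta with the pigeon and the wolf.
6. Pilot goes back to Station Alpha alone.
7. Pilot goes to Station Beta with the fox and the rabbit.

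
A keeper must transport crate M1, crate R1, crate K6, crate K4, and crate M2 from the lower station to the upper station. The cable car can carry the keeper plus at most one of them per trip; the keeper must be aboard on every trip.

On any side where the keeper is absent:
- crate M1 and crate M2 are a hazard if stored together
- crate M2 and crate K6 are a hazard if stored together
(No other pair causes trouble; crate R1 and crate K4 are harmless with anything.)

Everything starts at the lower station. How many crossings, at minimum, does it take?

11

Counting alone: the keeper can take at most 1 across per trip to the upper station, so moving all 5 needs at least 5 loaded trips out, with a return between consecutive ones — at least 9 crossings.
The safety rule pushes this higher. Following every safe sequence of crossings, the most of the 5 that can be at the upper station as the cable car arrives there on crossing 9 is 4 — never all 5.
So no plan with fewer than 11 crossings exists, and this one achieves 11:
1. Keeper goes to the upper station with crate M2.  [the lower station: crate K4, crate K6, crate M1, crate R1 | the upper station: crate M2]
2. Keeper goes back to the lower station alone.  [the lower station: crate K4, crate K6, crate M1, crate R1 | the upper station: crate M2]
3. Keeper goes to the upper station with crate M1.  [the lower station: crate K4, crate K6, crate R1 | the upper station: crate M1, crate M2]
4. Keeper goes back to the lower station with crate M2.  [the lower station: crate K4, crate K6, crate M2, crate R1 | the upper station: crate M1]
5. Keeper goes to the upper station with crate K6.  [the lower station: crate K4, crate M2, crate R1 | the upper station: crate K6, crate M1]
6. Keeper goes back to the lower station alone.  [the lower station: crate K4, crate M2, crate R1 | the upper station: crate K6, crate M1]
7. Keeper goes to the upper station with crate R1.  [the lower station: crate K4, crate M2 | the upper station: crate K6, crate M1, crate R1]
8. Keeper goes back to the lower station alone.  [the lower station: crate K4, crate M2 | the upper station: crate K6, crate M1, crate R1]
9. Keeper goes to the upper station with crate K4.  [the lower station: crate M2 | the upper station: crate K4, crate K6, crate M1, crate R1]
10. Keeper goes back to the lower station alone.  [the lower station: crate M2 | the upper station: crate K4, crate K6, crate M1, crate R1]
11. Keeper goes to the upper station with crate M2.  [the lower station: — | the upper station: crate K4, crate K6, crate M1, crate M2, crate R1]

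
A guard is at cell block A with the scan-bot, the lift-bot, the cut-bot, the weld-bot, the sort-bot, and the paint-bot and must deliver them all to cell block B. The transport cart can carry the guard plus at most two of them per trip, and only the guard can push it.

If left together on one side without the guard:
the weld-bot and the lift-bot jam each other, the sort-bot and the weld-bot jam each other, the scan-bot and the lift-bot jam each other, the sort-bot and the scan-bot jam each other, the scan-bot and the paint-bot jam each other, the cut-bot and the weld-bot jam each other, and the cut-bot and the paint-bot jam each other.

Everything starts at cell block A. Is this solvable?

No

Whatever the first load, the items left behind include a forbidden pair without the guard. No opening move is safe, so no plan exists.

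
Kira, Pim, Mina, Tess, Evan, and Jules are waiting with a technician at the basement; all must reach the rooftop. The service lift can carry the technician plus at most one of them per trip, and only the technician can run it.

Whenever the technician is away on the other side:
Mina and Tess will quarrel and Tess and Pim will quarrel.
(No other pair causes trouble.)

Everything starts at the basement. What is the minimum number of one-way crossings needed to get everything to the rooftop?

13

Counting alone: the technician can take at most 1 across per trip to the rooftop, so moving all 6 needs at least 6 loaded trips out, with a return between consecutive ones — at least 11 crossings.
The safety rule pushes this higher. Following every safe sequence of crossings, the most of the 6 that can be at the rooftop as the service lift arrives there on crossing 11 is 5 — never all 6.
So no plan with fewer than 13 crossings exists, and this one achieves 13:
1. Technician goes to the rooftop with Tess.  [the basement: Evan, Jules, Kira, Mina, Pim | the rooftop: Tess]
2. Technician goes back to the basement alone.  [the basement: Evan, Jules, Kira, Mina, Pim | the rooftop: Tess]
3. Technician goes to the rooftop with Kira.  [the basement: Evan, Jules, Mina, Pim | the rooftop: Kira, Tess]
4. Technician goes back to the basement alone.  [the basement: Evan, Jules, Mina, Pim | the rooftop: Kira, Tess]
5. Technician goes to the rooftop with Pim.  [the basement: Evan, Jules, Mina | the rooftop: Kira, Pim, Tess]
6. Technician goes back to the basement with Tess.  [the basement: Evan, Jules, Mina, Tess | the rooftop: Kira, Pim]
7. Technician goes to the rooftop with Mina.  [the basement: Evan, Jules, Tess | the rooftop: Kira, Mina, Pim]
8. Technician goes back to the basement alone.  [the basement: Evan, Jules, Tess | the rooftop: Kira, Mina, Pim]
9. Technician goes to the rooftop with Evan.  [the basement: Jules, Tess | the rooftop: Evan, Kira, Mina, Pim]
10. Technician goes back to the basement alone.  [the basement: Jules, Tess | the rooftop: Evan, Kira, Mina, Pim]
11. Technician goes to the rooftop with Jules.  [the basement: Tess | the rooftop: Evan, Jules, Kira, Mina, Pim]
12. Technician goes back to the basement alone.  [the basement: Tess | the rooftop: Evan, Jules, Kira, Mina, Pim]
13. Technician goes to the rooftop with Tess.  [the basement: — | the rooftop: Evan, Jules, Kira, Mina, Pim, Tess]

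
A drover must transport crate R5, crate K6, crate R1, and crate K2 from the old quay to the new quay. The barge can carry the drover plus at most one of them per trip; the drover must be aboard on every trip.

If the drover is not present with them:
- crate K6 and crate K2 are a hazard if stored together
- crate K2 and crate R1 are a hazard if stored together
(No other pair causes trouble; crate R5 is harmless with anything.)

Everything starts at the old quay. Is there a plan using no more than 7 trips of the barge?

No

Counting alone: the drover can take at most 1 across per trip to the new quay, so moving all 4 needs at least 4 loaded trips out, with a return between consecutive ones — at least 7 crossings.
The safety rule pushes this higher. Following every safe sequence of crossings, the most of the 4 that can be at the new quay as the barge arrives there on crossing 7 is 3 — never all 4.
So the move cannot be finished within 7 crossings. (The shortest complete plan takes 9:)
1. Drover goes to the new quay with crate K2.
2. Drover goes back to the old quay alone.
3. Drover goes to the new quay with crate R5.
4. Drover goes back to the old quay alone.
5. Drover goes to the new quay with crate K6.
6. Drover goes back to the old quay with crate K2.
7. Drover goes to the new quay with crate R1.
8. Drover goes back to the old quay alone.
9. Drover goes to the new quay with crate K2.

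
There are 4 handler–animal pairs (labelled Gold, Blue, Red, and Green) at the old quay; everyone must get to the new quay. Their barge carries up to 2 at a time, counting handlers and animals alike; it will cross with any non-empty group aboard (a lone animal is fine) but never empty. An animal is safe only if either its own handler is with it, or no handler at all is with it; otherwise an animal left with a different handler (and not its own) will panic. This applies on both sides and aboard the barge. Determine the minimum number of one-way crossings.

impossible

Following every safe sequence of crossings from the start, the most of the 8 that can be at the new quay as the barge arrives there on crossings 1, 3, 5 is 2, 3, 4 respectively; the best ever achieved is 4 of 8.
From crossing 7 on, no configuration arises that was not already reachable earlier: only 44 distinct safe configurations (who is on which side, and where the barge is) can ever be reached, none of them has everyone across, and every continuation just revisits them. So no valid plan exists.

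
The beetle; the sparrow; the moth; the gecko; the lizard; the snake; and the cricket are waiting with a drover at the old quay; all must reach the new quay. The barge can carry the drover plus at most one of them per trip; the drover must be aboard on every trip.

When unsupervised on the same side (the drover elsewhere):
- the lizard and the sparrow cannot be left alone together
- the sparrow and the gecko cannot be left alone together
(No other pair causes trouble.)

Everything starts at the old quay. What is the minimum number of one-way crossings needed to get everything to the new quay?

Counting alone: the drover can take at most 1 across per trip to the new quay, so moving all 7 needs at least 7 loaded trips out, with a return between consecutive ones — at least 13 crossings.
The safety rule pushes this higher. Following every safe sequence of crossings, the most of the 7 that can be at the new quay as the barge arrives there on crossing 13 is 6 — never all 7.
So no plan with fewer than 15 crossings exists, and this one achieves 15:
1. Drover goes to the new quay with the sparrow.  [the old quay: the beetle, the cricket, the gecko, the lizard, the moth, the snake | the new quay: the sparrow]
2. Drover goes back to the old quay alone.  [the old quay: the beetle, the cricket, the gecko, the lizard, the moth, the snake | the new quay: the sparrow]
3. Drover goes to the new quay with the beetle.  [the old quay: the cricket, the gecko, the lizard, the moth, the snake | the new quay: the beetle, the sparrow]
4. Drover goes back to the old quay alone.  [the old quay: the cricket, the gecko, the lizard, the moth, the snake | the new quay: the beetle, the sparrow]
5. Drover goes to the new quay with the moth.  [the old quay: the cricket, the gecko, the lizard, the snake | the new quay: the beetle, the moth, the sparrow]
6. Drover goes back to the old quay alone.  [the old quay: the cricket, the gecko, the lizard, the snake | the new quay: the beetle, the moth, the sparrow]
7. Drover goes to the new quay with the gecko.  [the old quay: the cricket, the lizard, the snake | the new quay: the beetle, the gecko, the moth, the sparrow]
8. Drover goes back to the old quay with the sparrow.  [the old quay: the cricket, the lizard, the snake, the sparrow | the new quay: the beetle, the gecko, the moth]
9. Drover goes to the new quay with the lizard.  [the old quay: the cricket, the snake, the sparrow | the new quay: the beetle, the gecko, the lizard, the moth]
10. Drover goes back to the old quay alone.  [the old quay: the cricket, the snake, the sparrow | the new quay: the beetle, the gecko, the lizard, the moth]
11. Drover goes to the new quay with the snake.  [the old quay: the cricket, the sparrow | the new quay: the beetle, the gecko, the lizard, the moth, the snake]
12. Drover goes back to the old quay alone.  [the old quay: the cricket, the sparrow | the new quay: the beetle, the gecko, the lizard, the moth, the snake]
13. Drover goes to the new quay with the cricket.  [the old quay: the sparrow | the new quay: the beetle, the cricket, the gecko, the lizard, the moth, the snake]
14. Drover goes back to the old quay alone.  [the old quay: the sparrow | the new quay: the beetle, the cricket, the gecko, the lizard, the moth, the snake]
15. Drover goes to the new quay with the sparrow.  [the old quay: — | the new quay: the beetle, the cricket, the gecko, the lizard, the moth, the snake, the sparrow]

15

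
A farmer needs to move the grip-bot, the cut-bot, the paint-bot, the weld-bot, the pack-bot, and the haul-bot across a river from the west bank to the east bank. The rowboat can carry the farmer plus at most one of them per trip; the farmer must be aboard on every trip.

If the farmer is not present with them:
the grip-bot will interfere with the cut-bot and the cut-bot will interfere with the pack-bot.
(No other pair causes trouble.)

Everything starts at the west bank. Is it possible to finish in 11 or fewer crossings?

Counting alone: the farmer can take at most 1 across per trip to the east bank, so moving all 6 needs at least 6 loaded trips out, with a return between consecutive ones — at least 11 crossings.
The safety rule pushes this higher. Following every safe sequence of crossings, the most of the 6 that can be at the east bank as the rowboat arrives there on crossing 11 is 5 — never all 6.
So the move cannot be finished within 11 crossings. (The shortest complete plan takes 13:)
1. Farmer goes to the east bank with the cut-bot.
2. Farmer goes back to the west bank alone.
3. Farmer goes to the east bank with the grip-bot.
4. Farmer goes back to the west bank with the cut-bot.
5. Farmer goes to the east bank with the pack-bot.
6. Farmer goes back to the west bank alone.
7. Farmer goes to the east bank with the paint-bot.
8. Farmer goes back to the west bank alone.
9. Farmer goes to the east bank with the weld-bot.
10. Farmer goes back to the west bank alone.
11. Farmer goes to the east bank with the haul-bot.
12. Farmer goes back to the west bank alone.
13. Farmer goes to the east bank with the cut-bot.

No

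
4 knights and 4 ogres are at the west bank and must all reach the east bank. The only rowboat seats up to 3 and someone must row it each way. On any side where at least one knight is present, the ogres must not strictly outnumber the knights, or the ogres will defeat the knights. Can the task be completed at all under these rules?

Yes

1. 2 ogres → the east bank.  (the west bank: 4K 2O; the east bank: 0K 2O)
2. 1 ogre ← the west bank.  (the west bank: 4K 3O; the east bank: 0K 1O)
3. 3 ogres → the east bank.  (the west bank: 4K 0O; the east bank: 0K 4O)
4. 1 ogre ← the west bank.  (the west bank: 4K 1O; the east bank: 0K 3O)
5. 3 knights → the east bank.  (the west bank: 1K 1O; the east bank: 3K 3O)
6. 1 knight and 1 ogre ← the west bank.  (the west bank: 2K 2O; the east bank: 2K 2O)
7. 2 knights → the east bank.  (the west bank: 0K 2O; the east bank: 4K 2O)
8. 1 ogre ← the west bank.  (the west bank: 0K 3O; the east bank: 4K 1O)
9. 3 ogres → the east bank.  (the west bank: 0K 0O; the east bank: 4K 4O)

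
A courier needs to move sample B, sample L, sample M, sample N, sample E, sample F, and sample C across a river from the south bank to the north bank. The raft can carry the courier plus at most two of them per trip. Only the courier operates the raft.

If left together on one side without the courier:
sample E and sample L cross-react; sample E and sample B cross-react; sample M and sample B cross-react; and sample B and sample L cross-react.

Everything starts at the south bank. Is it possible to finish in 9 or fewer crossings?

Counting alone: the courier can take at most 2 across per trip to the north bank, so moving all 7 needs at least 4 loaded trips out, with a return between consecutive ones — at least 7 crossings.
The safety rule pushes this higher. Following every safe sequence of crossings, the most of the 7 that can be at the north bank as the raft arrives there on crossings 7, 9 is 5, 6 respectively — never all 7.
So the move cannot be finished within 9 crossings. (The shortest complete plan takes 11:)
1. Courier goes to the north bank with sample B and sample L.  [the south bank: sample C, sample E, sample F, sample M, sample N | the north bank: sample B, sample L]
2. Courier goes back to the south bank with sample B.  [the south bank: sample B, sample C, sample E, sample F, sample M, sample N | the north bank: sample L]
3. Courier goes to the north bank with sample B and sample M.  [the south bank: sample C, sample E, sample F, sample N | the north bank: sample B, sample L, sample M]
4. Courier goes back to the south bank with sample B.  [the south bank: sample B, sample C, sample E, sample F, sample N | the north bank: sample L, sample M]
5. Courier goes to the north bank with sample B and sample N.  [the south bank: sample C, sample E, sample F | the north bank: sample B, sample L, sample M, sample N]
6. Courier goes back to the south bank with sample B.  [the south bank: sample B, sample C, sample E, sample F | the north bank: sample L, sample M, sample N]
7. Courier goes to the north bank with sample B and sample F.  [the south bank: sample C, sample E | the north bank: sample B, sample F, sample L, sample M, sample N]
8. Courier goes back to the south bank with sample B.  [the south bank: sample B, sample C, sample E | the north bank: sample F, sample L, sample M, sample N]
9. Courier goes to the north bank with sample B and sample C.  [the south bank: sample E | the north bank: sample B, sample C, sample F, sample L, sample M, sample N]
10. Courier goes back to the south bank with sample B.  [the south bank: sample B, sample E | the north bank: sample C, sample F, sample L, sample M, sample N]
11. Courier goes to the north bank with sample B and sample E.  [the south bank: — | the north bank: sample B, sample C, sample E, sample F, sample L, sample M, sample N]

No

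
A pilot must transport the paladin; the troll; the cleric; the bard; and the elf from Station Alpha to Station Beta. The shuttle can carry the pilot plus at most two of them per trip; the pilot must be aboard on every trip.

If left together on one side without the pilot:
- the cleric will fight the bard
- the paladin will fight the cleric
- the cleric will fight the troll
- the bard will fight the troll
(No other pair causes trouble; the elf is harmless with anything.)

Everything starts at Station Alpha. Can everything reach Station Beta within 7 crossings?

Yes

Yes — this plan uses 7 crossings (≤ 7):
1. Pilot goes to Station Beta with the cleric and the troll.
2. Pilot goes back to Station Alpha with the troll.
3. Pilot goes to Station Beta with the paladin and the troll.
4. Pilot goes back to Station Alpha with the cleric.
5. Pilot goes to Station Beta with the cleric and the elf.
6. Pilot goes back to Station Alpha with the cleric.
7. Pilot goes to Station Beta with the bard and the cleric.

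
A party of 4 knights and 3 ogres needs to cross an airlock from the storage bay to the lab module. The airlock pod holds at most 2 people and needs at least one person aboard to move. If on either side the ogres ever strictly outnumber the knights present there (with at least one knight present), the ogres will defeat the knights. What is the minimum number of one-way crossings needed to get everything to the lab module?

11

Counting alone: each trip to the lab module takes at most 2 across and each return brings at least 1 back, so after t trips out (and t−1 returns) at most 2t − (t−1) of the 7 are across; that first reaches 7 at t = 6, so at least 11 crossings are needed.
The plan below uses exactly 11 crossings, so it is optimal:
1. 2 ogres → the lab module.  (the storage bay: 4K 1O; the lab module: 0K 2O)
2. 1 ogre ← the storage bay.  (the storage bay: 4K 2O; the lab module: 0K 1O)
3. 2 ogres → the lab module.  (the storage bay: 4K 0O; the lab module: 0K 3O)
4. 1 ogre ← the storage bay.  (the storage bay: 4K 1O; the lab module: 0K 2O)
5. 2 knights → the lab module.  (the storage bay: 2K 1O; the lab module: 2K 2O)
6. 1 ogre ← the storage bay.  (the storage bay: 2K 2O; the lab module: 2K 1O)
7. 1 knight and 1 ogre → the lab module.  (the storage bay: 1K 1O; the lab module: 3K 2O)
8. 1 knight ← the storage bay.  (the storage bay: 2K 1O; the lab module: 2K 2O)
9. 1 knight and 1 ogre → the lab module.  (the storage bay: 1K 0O; the lab module: 3K 3O)
10. 1 ogre ← the storage bay.  (the storage bay: 1K 1O; the lab module: 3K 2O)
11. 1 knight and 1 ogre → the lab module.  (the storage bay: 0K 0O; the lab module: 4K 3O)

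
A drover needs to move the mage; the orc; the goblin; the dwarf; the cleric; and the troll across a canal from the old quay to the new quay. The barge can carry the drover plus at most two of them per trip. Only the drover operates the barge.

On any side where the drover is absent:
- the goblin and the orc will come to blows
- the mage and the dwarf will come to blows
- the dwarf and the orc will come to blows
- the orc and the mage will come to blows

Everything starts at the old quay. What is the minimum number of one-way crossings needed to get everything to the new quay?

Counting alone: the drover can take at most 2 across per trip to the new quay, so moving all 6 needs at least 3 loaded trips out, with a return between consecutive ones — at least 5 crossings.
The safety rule pushes this higher. Following every safe sequence of crossings, the most of the 6 that can be at the new quay as the barge arrives there on crossings 5, 7 is 4, 5 respectively — never all 6.
So no plan with fewer than 9 crossings exists, and this one achieves 9:
1. Drover goes to the new quay with the mage and the orc.
2. Drover goes back to the old quay with the mage.
3. Drover goes to the new quay with the goblin and the mage.
4. Drover goes back to the old quay with the orc.
5. Drover goes to the new quay with the cleric and the orc.
6. Drover goes back to the old quay with the orc.
7. Drover goes to the new quay with the orc and the troll.
8. Drover goes back to the old quay with the orc.
9. Drover goes to the new quay with the dwarf and the orc.

9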